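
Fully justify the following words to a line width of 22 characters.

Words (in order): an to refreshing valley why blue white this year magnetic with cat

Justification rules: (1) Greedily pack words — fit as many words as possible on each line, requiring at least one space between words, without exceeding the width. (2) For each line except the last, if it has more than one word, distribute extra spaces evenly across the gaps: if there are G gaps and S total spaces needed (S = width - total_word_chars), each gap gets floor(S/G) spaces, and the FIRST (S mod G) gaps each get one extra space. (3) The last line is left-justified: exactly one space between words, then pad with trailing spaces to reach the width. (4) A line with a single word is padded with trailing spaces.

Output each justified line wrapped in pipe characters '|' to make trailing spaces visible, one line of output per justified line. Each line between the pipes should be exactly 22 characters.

Line 1: ['an', 'to', 'refreshing'] (min_width=16, slack=6)
Line 2: ['valley', 'why', 'blue', 'white'] (min_width=21, slack=1)
Line 3: ['this', 'year', 'magnetic'] (min_width=18, slack=4)
Line 4: ['with', 'cat'] (min_width=8, slack=14)

Answer: |an    to    refreshing|
|valley  why blue white|
|this   year   magnetic|
|with cat              |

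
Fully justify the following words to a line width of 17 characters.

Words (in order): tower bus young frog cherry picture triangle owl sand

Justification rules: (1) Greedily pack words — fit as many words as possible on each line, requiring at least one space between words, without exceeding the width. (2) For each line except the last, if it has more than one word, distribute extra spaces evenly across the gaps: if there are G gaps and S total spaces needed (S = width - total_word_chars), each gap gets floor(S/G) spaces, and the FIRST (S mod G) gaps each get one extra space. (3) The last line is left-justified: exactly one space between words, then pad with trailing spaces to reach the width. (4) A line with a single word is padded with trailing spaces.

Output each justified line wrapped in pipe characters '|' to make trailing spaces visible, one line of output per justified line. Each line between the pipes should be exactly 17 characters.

Line 1: ['tower', 'bus', 'young'] (min_width=15, slack=2)
Line 2: ['frog', 'cherry'] (min_width=11, slack=6)
Line 3: ['picture', 'triangle'] (min_width=16, slack=1)
Line 4: ['owl', 'sand'] (min_width=8, slack=9)

Answer: |tower  bus  young|
|frog       cherry|
|picture  triangle|
|owl sand         |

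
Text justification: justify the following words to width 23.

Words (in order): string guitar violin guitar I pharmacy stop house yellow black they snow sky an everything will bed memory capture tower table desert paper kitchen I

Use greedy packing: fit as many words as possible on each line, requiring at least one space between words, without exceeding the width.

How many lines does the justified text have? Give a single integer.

Answer: 7

Derivation:
Line 1: ['string', 'guitar', 'violin'] (min_width=20, slack=3)
Line 2: ['guitar', 'I', 'pharmacy', 'stop'] (min_width=22, slack=1)
Line 3: ['house', 'yellow', 'black', 'they'] (min_width=23, slack=0)
Line 4: ['snow', 'sky', 'an', 'everything'] (min_width=22, slack=1)
Line 5: ['will', 'bed', 'memory', 'capture'] (min_width=23, slack=0)
Line 6: ['tower', 'table', 'desert'] (min_width=18, slack=5)
Line 7: ['paper', 'kitchen', 'I'] (min_width=15, slack=8)
Total lines: 7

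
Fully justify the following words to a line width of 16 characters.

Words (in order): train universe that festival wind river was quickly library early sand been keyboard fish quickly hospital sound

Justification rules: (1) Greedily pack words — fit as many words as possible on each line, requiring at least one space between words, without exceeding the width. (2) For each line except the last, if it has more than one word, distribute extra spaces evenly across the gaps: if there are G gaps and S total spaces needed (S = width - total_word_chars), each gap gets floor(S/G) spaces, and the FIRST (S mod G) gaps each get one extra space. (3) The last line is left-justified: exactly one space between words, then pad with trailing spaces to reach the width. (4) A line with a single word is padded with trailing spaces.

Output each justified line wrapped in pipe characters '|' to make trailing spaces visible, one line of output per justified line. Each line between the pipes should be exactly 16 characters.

Answer: |train   universe|
|that    festival|
|wind  river  was|
|quickly  library|
|early  sand been|
|keyboard    fish|
|quickly hospital|
|sound           |

Derivation:
Line 1: ['train', 'universe'] (min_width=14, slack=2)
Line 2: ['that', 'festival'] (min_width=13, slack=3)
Line 3: ['wind', 'river', 'was'] (min_width=14, slack=2)
Line 4: ['quickly', 'library'] (min_width=15, slack=1)
Line 5: ['early', 'sand', 'been'] (min_width=15, slack=1)
Line 6: ['keyboard', 'fish'] (min_width=13, slack=3)
Line 7: ['quickly', 'hospital'] (min_width=16, slack=0)
Line 8: ['sound'] (min_width=5, slack=11)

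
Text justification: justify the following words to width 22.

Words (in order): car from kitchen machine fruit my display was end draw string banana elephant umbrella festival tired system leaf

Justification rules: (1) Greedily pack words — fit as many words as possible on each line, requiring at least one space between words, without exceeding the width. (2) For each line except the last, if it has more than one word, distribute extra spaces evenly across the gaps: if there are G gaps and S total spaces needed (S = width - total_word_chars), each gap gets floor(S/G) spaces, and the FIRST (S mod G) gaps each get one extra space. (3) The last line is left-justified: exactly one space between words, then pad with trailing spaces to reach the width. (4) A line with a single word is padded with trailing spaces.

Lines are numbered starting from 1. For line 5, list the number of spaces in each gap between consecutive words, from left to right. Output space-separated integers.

Line 1: ['car', 'from', 'kitchen'] (min_width=16, slack=6)
Line 2: ['machine', 'fruit', 'my'] (min_width=16, slack=6)
Line 3: ['display', 'was', 'end', 'draw'] (min_width=20, slack=2)
Line 4: ['string', 'banana', 'elephant'] (min_width=22, slack=0)
Line 5: ['umbrella', 'festival'] (min_width=17, slack=5)
Line 6: ['tired', 'system', 'leaf'] (min_width=17, slack=5)

Answer: 6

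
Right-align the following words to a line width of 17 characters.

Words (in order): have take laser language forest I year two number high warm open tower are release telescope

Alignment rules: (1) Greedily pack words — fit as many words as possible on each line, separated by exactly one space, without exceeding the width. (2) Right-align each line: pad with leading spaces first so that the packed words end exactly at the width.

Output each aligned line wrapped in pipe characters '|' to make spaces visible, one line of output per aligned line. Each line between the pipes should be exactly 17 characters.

Answer: |  have take laser|
|language forest I|
|  year two number|
|   high warm open|
|tower are release|
|        telescope|

Derivation:
Line 1: ['have', 'take', 'laser'] (min_width=15, slack=2)
Line 2: ['language', 'forest', 'I'] (min_width=17, slack=0)
Line 3: ['year', 'two', 'number'] (min_width=15, slack=2)
Line 4: ['high', 'warm', 'open'] (min_width=14, slack=3)
Line 5: ['tower', 'are', 'release'] (min_width=17, slack=0)
Line 6: ['telescope'] (min_width=9, slack=8)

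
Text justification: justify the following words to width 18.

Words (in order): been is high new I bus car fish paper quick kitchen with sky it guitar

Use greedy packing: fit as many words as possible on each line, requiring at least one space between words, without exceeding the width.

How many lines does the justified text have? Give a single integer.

Line 1: ['been', 'is', 'high', 'new', 'I'] (min_width=18, slack=0)
Line 2: ['bus', 'car', 'fish', 'paper'] (min_width=18, slack=0)
Line 3: ['quick', 'kitchen', 'with'] (min_width=18, slack=0)
Line 4: ['sky', 'it', 'guitar'] (min_width=13, slack=5)
Total lines: 4

Answer: 4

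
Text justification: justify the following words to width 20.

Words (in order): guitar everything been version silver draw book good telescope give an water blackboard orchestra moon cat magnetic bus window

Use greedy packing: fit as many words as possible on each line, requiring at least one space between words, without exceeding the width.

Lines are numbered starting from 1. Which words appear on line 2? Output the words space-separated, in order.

Answer: been version silver

Derivation:
Line 1: ['guitar', 'everything'] (min_width=17, slack=3)
Line 2: ['been', 'version', 'silver'] (min_width=19, slack=1)
Line 3: ['draw', 'book', 'good'] (min_width=14, slack=6)
Line 4: ['telescope', 'give', 'an'] (min_width=17, slack=3)
Line 5: ['water', 'blackboard'] (min_width=16, slack=4)
Line 6: ['orchestra', 'moon', 'cat'] (min_width=18, slack=2)
Line 7: ['magnetic', 'bus', 'window'] (min_width=19, slack=1)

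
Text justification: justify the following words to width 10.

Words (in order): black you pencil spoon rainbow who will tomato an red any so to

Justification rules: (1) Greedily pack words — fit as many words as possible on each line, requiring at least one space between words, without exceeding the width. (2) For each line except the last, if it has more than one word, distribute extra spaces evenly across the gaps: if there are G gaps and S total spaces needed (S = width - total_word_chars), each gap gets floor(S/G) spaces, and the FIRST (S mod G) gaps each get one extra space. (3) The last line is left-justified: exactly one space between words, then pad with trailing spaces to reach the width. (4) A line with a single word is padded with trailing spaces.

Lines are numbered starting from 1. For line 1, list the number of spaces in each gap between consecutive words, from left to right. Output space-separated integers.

Answer: 2

Derivation:
Line 1: ['black', 'you'] (min_width=9, slack=1)
Line 2: ['pencil'] (min_width=6, slack=4)
Line 3: ['spoon'] (min_width=5, slack=5)
Line 4: ['rainbow'] (min_width=7, slack=3)
Line 5: ['who', 'will'] (min_width=8, slack=2)
Line 6: ['tomato', 'an'] (min_width=9, slack=1)
Line 7: ['red', 'any', 'so'] (min_width=10, slack=0)
Line 8: ['to'] (min_width=2, slack=8)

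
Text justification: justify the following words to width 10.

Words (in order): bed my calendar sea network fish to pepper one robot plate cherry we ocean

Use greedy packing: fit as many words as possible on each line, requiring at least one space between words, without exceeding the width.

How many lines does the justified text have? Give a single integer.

Answer: 10

Derivation:
Line 1: ['bed', 'my'] (min_width=6, slack=4)
Line 2: ['calendar'] (min_width=8, slack=2)
Line 3: ['sea'] (min_width=3, slack=7)
Line 4: ['network'] (min_width=7, slack=3)
Line 5: ['fish', 'to'] (min_width=7, slack=3)
Line 6: ['pepper', 'one'] (min_width=10, slack=0)
Line 7: ['robot'] (min_width=5, slack=5)
Line 8: ['plate'] (min_width=5, slack=5)
Line 9: ['cherry', 'we'] (min_width=9, slack=1)
Line 10: ['ocean'] (min_width=5, slack=5)
Total lines: 10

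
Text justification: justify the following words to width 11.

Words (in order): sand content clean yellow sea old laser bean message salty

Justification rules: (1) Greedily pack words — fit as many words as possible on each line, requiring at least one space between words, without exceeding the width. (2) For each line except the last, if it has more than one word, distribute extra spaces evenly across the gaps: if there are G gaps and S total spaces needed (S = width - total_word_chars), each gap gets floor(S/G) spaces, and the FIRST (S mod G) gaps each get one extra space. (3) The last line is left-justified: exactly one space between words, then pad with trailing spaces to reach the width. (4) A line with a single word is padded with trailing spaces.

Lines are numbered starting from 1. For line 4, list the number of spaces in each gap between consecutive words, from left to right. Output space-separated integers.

Line 1: ['sand'] (min_width=4, slack=7)
Line 2: ['content'] (min_width=7, slack=4)
Line 3: ['clean'] (min_width=5, slack=6)
Line 4: ['yellow', 'sea'] (min_width=10, slack=1)
Line 5: ['old', 'laser'] (min_width=9, slack=2)
Line 6: ['bean'] (min_width=4, slack=7)
Line 7: ['message'] (min_width=7, slack=4)
Line 8: ['salty'] (min_width=5, slack=6)

Answer: 2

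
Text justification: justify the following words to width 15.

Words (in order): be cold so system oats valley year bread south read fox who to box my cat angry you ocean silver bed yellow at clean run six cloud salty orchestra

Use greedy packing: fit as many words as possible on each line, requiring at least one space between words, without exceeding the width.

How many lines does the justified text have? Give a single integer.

Line 1: ['be', 'cold', 'so'] (min_width=10, slack=5)
Line 2: ['system', 'oats'] (min_width=11, slack=4)
Line 3: ['valley', 'year'] (min_width=11, slack=4)
Line 4: ['bread', 'south'] (min_width=11, slack=4)
Line 5: ['read', 'fox', 'who', 'to'] (min_width=15, slack=0)
Line 6: ['box', 'my', 'cat'] (min_width=10, slack=5)
Line 7: ['angry', 'you', 'ocean'] (min_width=15, slack=0)
Line 8: ['silver', 'bed'] (min_width=10, slack=5)
Line 9: ['yellow', 'at', 'clean'] (min_width=15, slack=0)
Line 10: ['run', 'six', 'cloud'] (min_width=13, slack=2)
Line 11: ['salty', 'orchestra'] (min_width=15, slack=0)
Total lines: 11

Answer: 11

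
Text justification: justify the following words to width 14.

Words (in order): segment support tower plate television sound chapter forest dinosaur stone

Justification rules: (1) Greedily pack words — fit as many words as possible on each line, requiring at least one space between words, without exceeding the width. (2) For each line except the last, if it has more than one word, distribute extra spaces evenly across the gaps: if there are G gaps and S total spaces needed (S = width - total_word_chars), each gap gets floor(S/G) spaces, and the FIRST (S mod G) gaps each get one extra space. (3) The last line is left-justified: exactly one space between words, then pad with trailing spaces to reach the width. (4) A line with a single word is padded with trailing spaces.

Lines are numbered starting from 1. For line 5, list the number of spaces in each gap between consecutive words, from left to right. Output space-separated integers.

Answer: 2

Derivation:
Line 1: ['segment'] (min_width=7, slack=7)
Line 2: ['support', 'tower'] (min_width=13, slack=1)
Line 3: ['plate'] (min_width=5, slack=9)
Line 4: ['television'] (min_width=10, slack=4)
Line 5: ['sound', 'chapter'] (min_width=13, slack=1)
Line 6: ['forest'] (min_width=6, slack=8)
Line 7: ['dinosaur', 'stone'] (min_width=14, slack=0)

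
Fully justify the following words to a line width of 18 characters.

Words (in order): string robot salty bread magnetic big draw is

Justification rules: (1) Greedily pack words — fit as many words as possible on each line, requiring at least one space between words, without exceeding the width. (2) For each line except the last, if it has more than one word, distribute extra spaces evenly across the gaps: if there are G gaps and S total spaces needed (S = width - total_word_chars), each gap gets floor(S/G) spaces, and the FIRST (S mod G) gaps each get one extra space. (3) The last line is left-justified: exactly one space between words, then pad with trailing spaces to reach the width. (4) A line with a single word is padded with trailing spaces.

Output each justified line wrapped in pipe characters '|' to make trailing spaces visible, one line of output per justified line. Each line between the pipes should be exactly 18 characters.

Answer: |string robot salty|
|bread magnetic big|
|draw is           |

Derivation:
Line 1: ['string', 'robot', 'salty'] (min_width=18, slack=0)
Line 2: ['bread', 'magnetic', 'big'] (min_width=18, slack=0)
Line 3: ['draw', 'is'] (min_width=7, slack=11)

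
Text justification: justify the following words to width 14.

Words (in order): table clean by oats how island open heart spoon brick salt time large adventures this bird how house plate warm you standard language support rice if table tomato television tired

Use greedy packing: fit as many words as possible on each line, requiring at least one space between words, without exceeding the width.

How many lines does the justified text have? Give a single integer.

Answer: 17

Derivation:
Line 1: ['table', 'clean', 'by'] (min_width=14, slack=0)
Line 2: ['oats', 'how'] (min_width=8, slack=6)
Line 3: ['island', 'open'] (min_width=11, slack=3)
Line 4: ['heart', 'spoon'] (min_width=11, slack=3)
Line 5: ['brick', 'salt'] (min_width=10, slack=4)
Line 6: ['time', 'large'] (min_width=10, slack=4)
Line 7: ['adventures'] (min_width=10, slack=4)
Line 8: ['this', 'bird', 'how'] (min_width=13, slack=1)
Line 9: ['house', 'plate'] (min_width=11, slack=3)
Line 10: ['warm', 'you'] (min_width=8, slack=6)
Line 11: ['standard'] (min_width=8, slack=6)
Line 12: ['language'] (min_width=8, slack=6)
Line 13: ['support', 'rice'] (min_width=12, slack=2)
Line 14: ['if', 'table'] (min_width=8, slack=6)
Line 15: ['tomato'] (min_width=6, slack=8)
Line 16: ['television'] (min_width=10, slack=4)
Line 17: ['tired'] (min_width=5, slack=9)
Total lines: 17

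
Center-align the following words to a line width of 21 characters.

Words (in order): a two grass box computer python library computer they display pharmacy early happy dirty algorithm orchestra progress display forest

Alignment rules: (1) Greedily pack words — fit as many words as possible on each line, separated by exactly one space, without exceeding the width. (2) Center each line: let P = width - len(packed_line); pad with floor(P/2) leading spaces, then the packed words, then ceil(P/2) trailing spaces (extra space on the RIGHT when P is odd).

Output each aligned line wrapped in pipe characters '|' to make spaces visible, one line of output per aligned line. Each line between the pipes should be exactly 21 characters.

Answer: |   a two grass box   |
|   computer python   |
|library computer they|
|  display pharmacy   |
|  early happy dirty  |
| algorithm orchestra |
|  progress display   |
|       forest        |

Derivation:
Line 1: ['a', 'two', 'grass', 'box'] (min_width=15, slack=6)
Line 2: ['computer', 'python'] (min_width=15, slack=6)
Line 3: ['library', 'computer', 'they'] (min_width=21, slack=0)
Line 4: ['display', 'pharmacy'] (min_width=16, slack=5)
Line 5: ['early', 'happy', 'dirty'] (min_width=17, slack=4)
Line 6: ['algorithm', 'orchestra'] (min_width=19, slack=2)
Line 7: ['progress', 'display'] (min_width=16, slack=5)
Line 8: ['forest'] (min_width=6, slack=15)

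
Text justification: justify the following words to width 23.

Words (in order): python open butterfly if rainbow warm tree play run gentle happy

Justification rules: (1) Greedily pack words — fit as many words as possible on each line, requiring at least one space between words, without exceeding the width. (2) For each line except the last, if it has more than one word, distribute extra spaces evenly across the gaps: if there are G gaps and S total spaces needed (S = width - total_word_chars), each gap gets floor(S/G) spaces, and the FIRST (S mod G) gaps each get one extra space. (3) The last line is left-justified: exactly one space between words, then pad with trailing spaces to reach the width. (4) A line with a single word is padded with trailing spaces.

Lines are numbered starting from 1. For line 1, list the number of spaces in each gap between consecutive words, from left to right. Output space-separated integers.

Line 1: ['python', 'open', 'butterfly'] (min_width=21, slack=2)
Line 2: ['if', 'rainbow', 'warm', 'tree'] (min_width=20, slack=3)
Line 3: ['play', 'run', 'gentle', 'happy'] (min_width=21, slack=2)

Answer: 2 2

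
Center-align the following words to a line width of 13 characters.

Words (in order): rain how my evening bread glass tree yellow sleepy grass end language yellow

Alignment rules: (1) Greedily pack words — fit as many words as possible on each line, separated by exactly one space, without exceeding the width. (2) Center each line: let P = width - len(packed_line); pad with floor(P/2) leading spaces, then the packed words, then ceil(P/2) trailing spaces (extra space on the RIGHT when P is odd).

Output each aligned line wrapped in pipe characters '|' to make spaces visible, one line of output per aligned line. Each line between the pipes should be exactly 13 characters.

Answer: | rain how my |
|evening bread|
| glass tree  |
|yellow sleepy|
|  grass end  |
|  language   |
|   yellow    |

Derivation:
Line 1: ['rain', 'how', 'my'] (min_width=11, slack=2)
Line 2: ['evening', 'bread'] (min_width=13, slack=0)
Line 3: ['glass', 'tree'] (min_width=10, slack=3)
Line 4: ['yellow', 'sleepy'] (min_width=13, slack=0)
Line 5: ['grass', 'end'] (min_width=9, slack=4)
Line 6: ['language'] (min_width=8, slack=5)
Line 7: ['yellow'] (min_width=6, slack=7)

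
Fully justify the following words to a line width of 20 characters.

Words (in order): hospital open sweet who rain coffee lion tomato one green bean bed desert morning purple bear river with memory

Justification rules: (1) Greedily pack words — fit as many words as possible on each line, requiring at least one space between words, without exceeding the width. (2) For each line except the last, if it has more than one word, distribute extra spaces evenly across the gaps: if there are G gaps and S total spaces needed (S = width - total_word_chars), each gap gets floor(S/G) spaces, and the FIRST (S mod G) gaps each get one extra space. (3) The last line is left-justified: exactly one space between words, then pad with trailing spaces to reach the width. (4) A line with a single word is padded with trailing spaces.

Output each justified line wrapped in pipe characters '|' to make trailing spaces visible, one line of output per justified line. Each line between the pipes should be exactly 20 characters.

Answer: |hospital  open sweet|
|who rain coffee lion|
|tomato   one   green|
|bean    bed   desert|
|morning  purple bear|
|river with memory   |

Derivation:
Line 1: ['hospital', 'open', 'sweet'] (min_width=19, slack=1)
Line 2: ['who', 'rain', 'coffee', 'lion'] (min_width=20, slack=0)
Line 3: ['tomato', 'one', 'green'] (min_width=16, slack=4)
Line 4: ['bean', 'bed', 'desert'] (min_width=15, slack=5)
Line 5: ['morning', 'purple', 'bear'] (min_width=19, slack=1)
Line 6: ['river', 'with', 'memory'] (min_width=17, slack=3)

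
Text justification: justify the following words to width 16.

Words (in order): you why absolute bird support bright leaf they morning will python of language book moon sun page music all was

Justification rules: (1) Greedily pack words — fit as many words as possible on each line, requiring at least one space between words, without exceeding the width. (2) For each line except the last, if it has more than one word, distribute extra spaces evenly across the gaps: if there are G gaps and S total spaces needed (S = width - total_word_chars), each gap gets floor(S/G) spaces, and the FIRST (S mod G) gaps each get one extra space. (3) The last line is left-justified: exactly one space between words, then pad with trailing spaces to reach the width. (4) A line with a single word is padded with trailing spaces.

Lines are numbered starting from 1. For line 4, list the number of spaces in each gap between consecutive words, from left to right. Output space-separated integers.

Line 1: ['you', 'why', 'absolute'] (min_width=16, slack=0)
Line 2: ['bird', 'support'] (min_width=12, slack=4)
Line 3: ['bright', 'leaf', 'they'] (min_width=16, slack=0)
Line 4: ['morning', 'will'] (min_width=12, slack=4)
Line 5: ['python', 'of'] (min_width=9, slack=7)
Line 6: ['language', 'book'] (min_width=13, slack=3)
Line 7: ['moon', 'sun', 'page'] (min_width=13, slack=3)
Line 8: ['music', 'all', 'was'] (min_width=13, slack=3)

Answer: 5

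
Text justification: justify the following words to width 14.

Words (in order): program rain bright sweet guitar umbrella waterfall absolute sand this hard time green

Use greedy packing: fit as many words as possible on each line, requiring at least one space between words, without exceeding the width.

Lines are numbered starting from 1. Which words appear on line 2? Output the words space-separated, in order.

Answer: bright sweet

Derivation:
Line 1: ['program', 'rain'] (min_width=12, slack=2)
Line 2: ['bright', 'sweet'] (min_width=12, slack=2)
Line 3: ['guitar'] (min_width=6, slack=8)
Line 4: ['umbrella'] (min_width=8, slack=6)
Line 5: ['waterfall'] (min_width=9, slack=5)
Line 6: ['absolute', 'sand'] (min_width=13, slack=1)
Line 7: ['this', 'hard', 'time'] (min_width=14, slack=0)
Line 8: ['green'] (min_width=5, slack=9)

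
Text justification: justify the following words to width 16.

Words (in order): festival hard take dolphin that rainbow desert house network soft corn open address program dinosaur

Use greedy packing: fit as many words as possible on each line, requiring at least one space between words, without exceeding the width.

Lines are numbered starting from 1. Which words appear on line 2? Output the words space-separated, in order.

Line 1: ['festival', 'hard'] (min_width=13, slack=3)
Line 2: ['take', 'dolphin'] (min_width=12, slack=4)
Line 3: ['that', 'rainbow'] (min_width=12, slack=4)
Line 4: ['desert', 'house'] (min_width=12, slack=4)
Line 5: ['network', 'soft'] (min_width=12, slack=4)
Line 6: ['corn', 'open'] (min_width=9, slack=7)
Line 7: ['address', 'program'] (min_width=15, slack=1)
Line 8: ['dinosaur'] (min_width=8, slack=8)

Answer: take dolphin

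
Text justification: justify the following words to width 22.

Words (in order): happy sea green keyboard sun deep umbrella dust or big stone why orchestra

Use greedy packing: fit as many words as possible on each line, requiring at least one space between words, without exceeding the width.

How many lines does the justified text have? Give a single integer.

Answer: 4

Derivation:
Line 1: ['happy', 'sea', 'green'] (min_width=15, slack=7)
Line 2: ['keyboard', 'sun', 'deep'] (min_width=17, slack=5)
Line 3: ['umbrella', 'dust', 'or', 'big'] (min_width=20, slack=2)
Line 4: ['stone', 'why', 'orchestra'] (min_width=19, slack=3)
Total lines: 4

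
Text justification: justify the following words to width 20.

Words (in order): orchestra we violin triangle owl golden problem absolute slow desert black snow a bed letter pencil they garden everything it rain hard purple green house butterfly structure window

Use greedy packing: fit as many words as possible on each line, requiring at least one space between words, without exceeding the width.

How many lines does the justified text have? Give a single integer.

Answer: 10

Derivation:
Line 1: ['orchestra', 'we', 'violin'] (min_width=19, slack=1)
Line 2: ['triangle', 'owl', 'golden'] (min_width=19, slack=1)
Line 3: ['problem', 'absolute'] (min_width=16, slack=4)
Line 4: ['slow', 'desert', 'black'] (min_width=17, slack=3)
Line 5: ['snow', 'a', 'bed', 'letter'] (min_width=17, slack=3)
Line 6: ['pencil', 'they', 'garden'] (min_width=18, slack=2)
Line 7: ['everything', 'it', 'rain'] (min_width=18, slack=2)
Line 8: ['hard', 'purple', 'green'] (min_width=17, slack=3)
Line 9: ['house', 'butterfly'] (min_width=15, slack=5)
Line 10: ['structure', 'window'] (min_width=16, slack=4)
Total lines: 10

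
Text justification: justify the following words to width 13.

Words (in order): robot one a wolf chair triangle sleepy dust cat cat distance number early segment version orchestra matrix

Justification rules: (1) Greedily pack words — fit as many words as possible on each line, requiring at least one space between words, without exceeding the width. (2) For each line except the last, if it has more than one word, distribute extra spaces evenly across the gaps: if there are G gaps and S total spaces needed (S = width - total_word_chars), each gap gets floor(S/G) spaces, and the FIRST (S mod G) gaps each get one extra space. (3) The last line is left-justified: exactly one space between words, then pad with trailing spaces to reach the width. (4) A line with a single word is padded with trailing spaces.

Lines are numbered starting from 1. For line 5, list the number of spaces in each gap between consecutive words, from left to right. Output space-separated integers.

Answer: 7

Derivation:
Line 1: ['robot', 'one', 'a'] (min_width=11, slack=2)
Line 2: ['wolf', 'chair'] (min_width=10, slack=3)
Line 3: ['triangle'] (min_width=8, slack=5)
Line 4: ['sleepy', 'dust'] (min_width=11, slack=2)
Line 5: ['cat', 'cat'] (min_width=7, slack=6)
Line 6: ['distance'] (min_width=8, slack=5)
Line 7: ['number', 'early'] (min_width=12, slack=1)
Line 8: ['segment'] (min_width=7, slack=6)
Line 9: ['version'] (min_width=7, slack=6)
Line 10: ['orchestra'] (min_width=9, slack=4)
Line 11: ['matrix'] (min_width=6, slack=7)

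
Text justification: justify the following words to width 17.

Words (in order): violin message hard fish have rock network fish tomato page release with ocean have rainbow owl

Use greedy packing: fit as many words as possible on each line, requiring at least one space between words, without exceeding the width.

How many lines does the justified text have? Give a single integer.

Line 1: ['violin', 'message'] (min_width=14, slack=3)
Line 2: ['hard', 'fish', 'have'] (min_width=14, slack=3)
Line 3: ['rock', 'network', 'fish'] (min_width=17, slack=0)
Line 4: ['tomato', 'page'] (min_width=11, slack=6)
Line 5: ['release', 'with'] (min_width=12, slack=5)
Line 6: ['ocean', 'have'] (min_width=10, slack=7)
Line 7: ['rainbow', 'owl'] (min_width=11, slack=6)
Total lines: 7

Answer: 7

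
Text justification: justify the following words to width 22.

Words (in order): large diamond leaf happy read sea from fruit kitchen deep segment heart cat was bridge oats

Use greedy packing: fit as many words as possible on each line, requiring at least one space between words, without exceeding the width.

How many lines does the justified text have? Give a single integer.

Answer: 5

Derivation:
Line 1: ['large', 'diamond', 'leaf'] (min_width=18, slack=4)
Line 2: ['happy', 'read', 'sea', 'from'] (min_width=19, slack=3)
Line 3: ['fruit', 'kitchen', 'deep'] (min_width=18, slack=4)
Line 4: ['segment', 'heart', 'cat', 'was'] (min_width=21, slack=1)
Line 5: ['bridge', 'oats'] (min_width=11, slack=11)
Total lines: 5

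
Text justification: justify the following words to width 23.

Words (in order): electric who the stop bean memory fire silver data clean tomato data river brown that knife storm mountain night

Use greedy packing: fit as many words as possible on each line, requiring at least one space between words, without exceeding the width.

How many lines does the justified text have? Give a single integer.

Answer: 5

Derivation:
Line 1: ['electric', 'who', 'the', 'stop'] (min_width=21, slack=2)
Line 2: ['bean', 'memory', 'fire', 'silver'] (min_width=23, slack=0)
Line 3: ['data', 'clean', 'tomato', 'data'] (min_width=22, slack=1)
Line 4: ['river', 'brown', 'that', 'knife'] (min_width=22, slack=1)
Line 5: ['storm', 'mountain', 'night'] (min_width=20, slack=3)
Total lines: 5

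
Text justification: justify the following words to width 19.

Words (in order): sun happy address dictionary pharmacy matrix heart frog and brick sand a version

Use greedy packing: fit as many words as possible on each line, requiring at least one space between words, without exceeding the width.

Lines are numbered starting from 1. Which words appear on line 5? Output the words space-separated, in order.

Answer: version

Derivation:
Line 1: ['sun', 'happy', 'address'] (min_width=17, slack=2)
Line 2: ['dictionary', 'pharmacy'] (min_width=19, slack=0)
Line 3: ['matrix', 'heart', 'frog'] (min_width=17, slack=2)
Line 4: ['and', 'brick', 'sand', 'a'] (min_width=16, slack=3)
Line 5: ['version'] (min_width=7, slack=12)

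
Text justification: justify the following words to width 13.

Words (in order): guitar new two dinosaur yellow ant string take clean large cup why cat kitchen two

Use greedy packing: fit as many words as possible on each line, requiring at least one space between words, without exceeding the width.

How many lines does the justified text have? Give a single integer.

Answer: 7

Derivation:
Line 1: ['guitar', 'new'] (min_width=10, slack=3)
Line 2: ['two', 'dinosaur'] (min_width=12, slack=1)
Line 3: ['yellow', 'ant'] (min_width=10, slack=3)
Line 4: ['string', 'take'] (min_width=11, slack=2)
Line 5: ['clean', 'large'] (min_width=11, slack=2)
Line 6: ['cup', 'why', 'cat'] (min_width=11, slack=2)
Line 7: ['kitchen', 'two'] (min_width=11, slack=2)
Total lines: 7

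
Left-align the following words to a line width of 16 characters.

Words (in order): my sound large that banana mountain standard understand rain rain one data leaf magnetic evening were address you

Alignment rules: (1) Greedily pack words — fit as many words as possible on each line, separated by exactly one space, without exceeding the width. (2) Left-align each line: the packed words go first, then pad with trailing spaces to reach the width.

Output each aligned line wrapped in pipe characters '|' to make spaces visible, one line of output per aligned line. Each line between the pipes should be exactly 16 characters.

Line 1: ['my', 'sound', 'large'] (min_width=14, slack=2)
Line 2: ['that', 'banana'] (min_width=11, slack=5)
Line 3: ['mountain'] (min_width=8, slack=8)
Line 4: ['standard'] (min_width=8, slack=8)
Line 5: ['understand', 'rain'] (min_width=15, slack=1)
Line 6: ['rain', 'one', 'data'] (min_width=13, slack=3)
Line 7: ['leaf', 'magnetic'] (min_width=13, slack=3)
Line 8: ['evening', 'were'] (min_width=12, slack=4)
Line 9: ['address', 'you'] (min_width=11, slack=5)

Answer: |my sound large  |
|that banana     |
|mountain        |
|standard        |
|understand rain |
|rain one data   |
|leaf magnetic   |
|evening were    |
|address you     |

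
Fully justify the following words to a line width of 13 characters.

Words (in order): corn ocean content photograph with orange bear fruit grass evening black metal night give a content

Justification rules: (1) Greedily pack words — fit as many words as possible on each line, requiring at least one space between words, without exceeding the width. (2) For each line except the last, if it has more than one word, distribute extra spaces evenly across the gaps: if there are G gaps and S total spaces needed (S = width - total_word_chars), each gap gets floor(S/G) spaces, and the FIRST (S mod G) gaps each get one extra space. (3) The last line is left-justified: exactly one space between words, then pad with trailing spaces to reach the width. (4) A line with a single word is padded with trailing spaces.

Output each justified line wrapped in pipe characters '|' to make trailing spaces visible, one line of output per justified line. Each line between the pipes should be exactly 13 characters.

Answer: |corn    ocean|
|content      |
|photograph   |
|with   orange|
|bear    fruit|
|grass evening|
|black   metal|
|night  give a|
|content      |

Derivation:
Line 1: ['corn', 'ocean'] (min_width=10, slack=3)
Line 2: ['content'] (min_width=7, slack=6)
Line 3: ['photograph'] (min_width=10, slack=3)
Line 4: ['with', 'orange'] (min_width=11, slack=2)
Line 5: ['bear', 'fruit'] (min_width=10, slack=3)
Line 6: ['grass', 'evening'] (min_width=13, slack=0)
Line 7: ['black', 'metal'] (min_width=11, slack=2)
Line 8: ['night', 'give', 'a'] (min_width=12, slack=1)
Line 9: ['content'] (min_width=7, slack=6)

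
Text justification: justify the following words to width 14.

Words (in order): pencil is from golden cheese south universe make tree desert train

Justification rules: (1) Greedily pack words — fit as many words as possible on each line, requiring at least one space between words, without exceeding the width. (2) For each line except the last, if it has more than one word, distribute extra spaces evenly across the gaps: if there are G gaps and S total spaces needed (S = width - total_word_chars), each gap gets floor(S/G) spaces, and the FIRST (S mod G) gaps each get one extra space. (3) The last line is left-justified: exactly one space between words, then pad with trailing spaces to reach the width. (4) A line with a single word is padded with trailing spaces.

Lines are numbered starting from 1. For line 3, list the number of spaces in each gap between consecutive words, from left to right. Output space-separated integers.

Line 1: ['pencil', 'is', 'from'] (min_width=14, slack=0)
Line 2: ['golden', 'cheese'] (min_width=13, slack=1)
Line 3: ['south', 'universe'] (min_width=14, slack=0)
Line 4: ['make', 'tree'] (min_width=9, slack=5)
Line 5: ['desert', 'train'] (min_width=12, slack=2)

Answer: 1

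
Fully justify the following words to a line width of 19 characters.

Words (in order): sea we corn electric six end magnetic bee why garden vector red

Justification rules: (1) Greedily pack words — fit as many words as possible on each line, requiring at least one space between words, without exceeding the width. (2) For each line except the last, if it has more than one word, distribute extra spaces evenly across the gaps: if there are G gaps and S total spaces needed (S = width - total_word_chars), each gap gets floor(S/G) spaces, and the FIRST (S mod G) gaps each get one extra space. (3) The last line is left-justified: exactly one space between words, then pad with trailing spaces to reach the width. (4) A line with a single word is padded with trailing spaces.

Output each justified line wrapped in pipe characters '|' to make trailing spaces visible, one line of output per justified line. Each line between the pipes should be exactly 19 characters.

Line 1: ['sea', 'we', 'corn'] (min_width=11, slack=8)
Line 2: ['electric', 'six', 'end'] (min_width=16, slack=3)
Line 3: ['magnetic', 'bee', 'why'] (min_width=16, slack=3)
Line 4: ['garden', 'vector', 'red'] (min_width=17, slack=2)

Answer: |sea     we     corn|
|electric   six  end|
|magnetic   bee  why|
|garden vector red  |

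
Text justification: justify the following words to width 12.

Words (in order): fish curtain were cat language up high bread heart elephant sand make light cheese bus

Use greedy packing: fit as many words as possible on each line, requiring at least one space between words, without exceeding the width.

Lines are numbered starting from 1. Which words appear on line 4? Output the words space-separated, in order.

Line 1: ['fish', 'curtain'] (min_width=12, slack=0)
Line 2: ['were', 'cat'] (min_width=8, slack=4)
Line 3: ['language', 'up'] (min_width=11, slack=1)
Line 4: ['high', 'bread'] (min_width=10, slack=2)
Line 5: ['heart'] (min_width=5, slack=7)
Line 6: ['elephant'] (min_width=8, slack=4)
Line 7: ['sand', 'make'] (min_width=9, slack=3)
Line 8: ['light', 'cheese'] (min_width=12, slack=0)
Line 9: ['bus'] (min_width=3, slack=9)

Answer: high bread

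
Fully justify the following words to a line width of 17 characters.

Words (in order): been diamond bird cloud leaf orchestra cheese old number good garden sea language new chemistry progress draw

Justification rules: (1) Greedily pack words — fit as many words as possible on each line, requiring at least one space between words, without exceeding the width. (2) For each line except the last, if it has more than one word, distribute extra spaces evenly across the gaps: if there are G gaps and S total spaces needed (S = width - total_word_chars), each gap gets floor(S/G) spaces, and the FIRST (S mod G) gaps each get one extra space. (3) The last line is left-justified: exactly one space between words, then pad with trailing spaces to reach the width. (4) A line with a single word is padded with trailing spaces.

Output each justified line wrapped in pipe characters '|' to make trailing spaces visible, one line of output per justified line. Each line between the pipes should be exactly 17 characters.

Line 1: ['been', 'diamond', 'bird'] (min_width=17, slack=0)
Line 2: ['cloud', 'leaf'] (min_width=10, slack=7)
Line 3: ['orchestra', 'cheese'] (min_width=16, slack=1)
Line 4: ['old', 'number', 'good'] (min_width=15, slack=2)
Line 5: ['garden', 'sea'] (min_width=10, slack=7)
Line 6: ['language', 'new'] (min_width=12, slack=5)
Line 7: ['chemistry'] (min_width=9, slack=8)
Line 8: ['progress', 'draw'] (min_width=13, slack=4)

Answer: |been diamond bird|
|cloud        leaf|
|orchestra  cheese|
|old  number  good|
|garden        sea|
|language      new|
|chemistry        |
|progress draw    |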